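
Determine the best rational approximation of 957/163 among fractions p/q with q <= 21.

Expand x = 957/163 as a continued fraction with the Euclidean algorithm:
  957 = 5*163 + 142, so a_0 = 5.
  163 = 1*142 + 21, so a_1 = 1.
  142 = 6*21 + 16, so a_2 = 6.
  21 = 1*16 + 5, so a_3 = 1.
  16 = 3*5 + 1, so a_4 = 3.
  5 = 5*1 + 0, so a_5 = 5.
so x = [5; 1, 6, 1, 3, 5].
Convergents (p_i = a_i*p_{i-1} + p_{i-2}, q_i = a_i*q_{i-1} + q_{i-2} with p_{-2}=0, p_{-1}=1, q_{-2}=1, q_{-1}=0), until the denominator exceeds 21:
  i=0: a_0=5, p_0 = 5*1 + 0 = 5, q_0 = 5*0 + 1 = 1.
  i=1: a_1=1, p_1 = 1*5 + 1 = 6, q_1 = 1*1 + 0 = 1.
  i=2: a_2=6, p_2 = 6*6 + 5 = 41, q_2 = 6*1 + 1 = 7.
  i=3: a_3=1, p_3 = 1*41 + 6 = 47, q_3 = 1*7 + 1 = 8.
  i=4: a_4=3, p_4 = 3*47 + 41 = 182, q_4 = 3*8 + 7 = 31.
q_4 = 31 > 21, so the last convergent with denominator <= 21 is p_3/q_3 = 47/8.
The closest fraction with denominator <= 21 is either p_3/q_3 or the intermediate fraction (k*p_3 + p_2)/(k*q_3 + q_2) with the largest k >= 1 whose denominator stays <= 21; these approach x as k grows, and every other convergent or intermediate fraction in range is farther away.
Largest k: floor((21 - q_2)/q_3) = floor((21 - 7)/8) = 1.
That gives (1*47 + 41)/(1*8 + 7) = 88/15.
Compare the errors: |x - 47/8| = |957*8 - 47*163|/(163*8) = 5/1304, and |x - 88/15| = |957*15 - 88*163|/(163*15) = 11/2445.
Cross-multiplying, 5*2445 = 12225 < 14344 = 11*1304, so 5/1304 is smaller: the convergent 47/8 is closer to x than 88/15.

47/8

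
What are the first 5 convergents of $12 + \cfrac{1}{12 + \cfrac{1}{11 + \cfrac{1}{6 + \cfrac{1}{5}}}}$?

Using the convergent recurrence p_i = a_i*p_{i-1} + p_{i-2}, q_i = a_i*q_{i-1} + q_{i-2} with p_{-2}=0, p_{-1}=1, q_{-2}=1, q_{-1}=0:
  i=0: a_0=12, p_0 = 12*1 + 0 = 12, q_0 = 12*0 + 1 = 1.
  i=1: a_1=12, p_1 = 12*12 + 1 = 145, q_1 = 12*1 + 0 = 12.
  i=2: a_2=11, p_2 = 11*145 + 12 = 1607, q_2 = 11*12 + 1 = 133.
  i=3: a_3=6, p_3 = 6*1607 + 145 = 9787, q_3 = 6*133 + 12 = 810.
  i=4: a_4=5, p_4 = 5*9787 + 1607 = 50542, q_4 = 5*810 + 133 = 4183.

12/1, 145/12, 1607/133, 9787/810, 50542/4183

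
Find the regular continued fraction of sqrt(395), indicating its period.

Write x_i = (sqrt(395) + m_i)/d_i with (m_0, d_0) = (0, 1). a_0 = floor(sqrt(395)) = 19, since 19^2 = 361 <= 395 < 400 = 20^2.
Iterate m_{i+1} = d_i*a_i - m_i, d_{i+1} = (395 - m_{i+1}^2)/d_i, a_{i+1} = floor((a_0 + m_{i+1})/d_{i+1}):
  m_1 = 1*19 - 0 = 19, d_1 = (395 - 19^2)/1 = 34/1 = 34, a_1 = floor((19 + 19)/34) = 1.
  m_2 = 34*1 - 19 = 15, d_2 = (395 - 15^2)/34 = 170/34 = 5, a_2 = floor((19 + 15)/5) = 6.
  m_3 = 5*6 - 15 = 15, d_3 = (395 - 15^2)/5 = 170/5 = 34, a_3 = floor((19 + 15)/34) = 1.
  m_4 = 34*1 - 15 = 19, d_4 = (395 - 19^2)/34 = 34/34 = 1, a_4 = floor((19 + 19)/1) = 38.
  m_5 = 1*38 - 19 = 19, d_5 = (395 - 19^2)/1 = 34/1 = 34: (m_5, d_5) = (m_1, d_1) = (19, 34), so from here the quotients repeat a_1, ..., a_4; the period length is 4.
Hence the expansion of sqrt(395) is a_0 = 19 followed by the repeating block 1, 6, 1, 38 (period 4).

[19; (1, 6, 1, 38)]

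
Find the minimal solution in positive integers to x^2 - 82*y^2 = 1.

(x, y) = (163, 18)

First expand sqrt(82) as a continued fraction. With x_i = (sqrt(82) + m_i)/d_i and (m_0, d_0) = (0, 1): a_0 = floor(sqrt(82)) = 9, since 9^2 = 81 <= 82 < 100 = 10^2.
Iterate m_{i+1} = d_i*a_i - m_i, d_{i+1} = (82 - m_{i+1}^2)/d_i, a_{i+1} = floor((a_0 + m_{i+1})/d_{i+1}):
  m_1 = 1*9 - 0 = 9, d_1 = (82 - 9^2)/1 = 1/1 = 1, a_1 = floor((9 + 9)/1) = 18.
  m_2 = 1*18 - 9 = 9, d_2 = (82 - 9^2)/1 = 1/1 = 1: (m_2, d_2) = (m_1, d_1) = (9, 1), so from here the quotient a_1 repeats; the period length is 1.
So sqrt(82) = [9; (18)] with period length k = 1.
k is odd, so (p_{k-1}, q_{k-1}) only solves x^2 - 82y^2 = -1 and the fundamental solution of x^2 - 82y^2 = 1 is (p_{2k-1}, q_{2k-1}) = (p_1, q_1); compute convergents through index 1, running through the period twice.
Convergents (p_i = a_i*p_{i-1} + p_{i-2}, q_i = a_i*q_{i-1} + q_{i-2} with p_{-2}=0, p_{-1}=1, q_{-2}=1, q_{-1}=0):
  i=0: a_0=9, p_0 = 9*1 + 0 = 9, q_0 = 9*0 + 1 = 1.
  i=1: a_1=18, p_1 = 18*9 + 1 = 163, q_1 = 18*1 + 0 = 18.
Indeed p_0^2 - 82*q_0^2 = 81 - 82 = -1, not +1.
Check: 163^2 - 82*18^2 = 26569 - 26568 = 1, so (x, y) = (163, 18) solves the equation, and by the theorem it is the least positive solution.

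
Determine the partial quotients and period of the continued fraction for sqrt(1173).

Write x_i = (sqrt(1173) + m_i)/d_i with (m_0, d_0) = (0, 1). a_0 = floor(sqrt(1173)) = 34, since 34^2 = 1156 <= 1173 < 1225 = 35^2.
Iterate m_{i+1} = d_i*a_i - m_i, d_{i+1} = (1173 - m_{i+1}^2)/d_i, a_{i+1} = floor((a_0 + m_{i+1})/d_{i+1}):
  m_1 = 1*34 - 0 = 34, d_1 = (1173 - 34^2)/1 = 17/1 = 17, a_1 = floor((34 + 34)/17) = 4.
  m_2 = 17*4 - 34 = 34, d_2 = (1173 - 34^2)/17 = 17/17 = 1, a_2 = floor((34 + 34)/1) = 68.
  m_3 = 1*68 - 34 = 34, d_3 = (1173 - 34^2)/1 = 17/1 = 17: (m_3, d_3) = (m_1, d_1) = (34, 17), so from here the quotients repeat a_1, a_2; the period length is 2.
Hence the expansion of sqrt(1173) is a_0 = 34 followed by the repeating block 4, 68 (period 2).

[34; (4, 68)]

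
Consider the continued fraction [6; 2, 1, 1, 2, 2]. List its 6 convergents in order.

Using the convergent recurrence p_i = a_i*p_{i-1} + p_{i-2}, q_i = a_i*q_{i-1} + q_{i-2} with p_{-2}=0, p_{-1}=1, q_{-2}=1, q_{-1}=0:
  i=0: a_0=6, p_0 = 6*1 + 0 = 6, q_0 = 6*0 + 1 = 1.
  i=1: a_1=2, p_1 = 2*6 + 1 = 13, q_1 = 2*1 + 0 = 2.
  i=2: a_2=1, p_2 = 1*13 + 6 = 19, q_2 = 1*2 + 1 = 3.
  i=3: a_3=1, p_3 = 1*19 + 13 = 32, q_3 = 1*3 + 2 = 5.
  i=4: a_4=2, p_4 = 2*32 + 19 = 83, q_4 = 2*5 + 3 = 13.
  i=5: a_5=2, p_5 = 2*83 + 32 = 198, q_5 = 2*13 + 5 = 31.

6/1, 13/2, 19/3, 32/5, 83/13, 198/31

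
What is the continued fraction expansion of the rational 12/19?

Run the Euclidean algorithm on 12 and 19; the successive quotients are the partial quotients a_0, a_1, ... (each step inverts the fractional part left over by the previous one):
  12 = 0*19 + 12, so a_0 = 0.
  19 = 1*12 + 7, so a_1 = 1.
  12 = 1*7 + 5, so a_2 = 1.
  7 = 1*5 + 2, so a_3 = 1.
  5 = 2*2 + 1, so a_4 = 2.
  2 = 2*1 + 0, so a_5 = 2.
The remainder reaches 0 after 6 divisions, so the expansion has 6 partial quotients, read off in order.

[0; 1, 1, 1, 2, 2]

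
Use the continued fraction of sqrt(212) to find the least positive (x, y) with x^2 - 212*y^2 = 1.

(x, y) = (66249, 4550)

First expand sqrt(212) as a continued fraction. With x_i = (sqrt(212) + m_i)/d_i and (m_0, d_0) = (0, 1): a_0 = floor(sqrt(212)) = 14, since 14^2 = 196 <= 212 < 225 = 15^2.
Iterate m_{i+1} = d_i*a_i - m_i, d_{i+1} = (212 - m_{i+1}^2)/d_i, a_{i+1} = floor((a_0 + m_{i+1})/d_{i+1}):
  m_1 = 1*14 - 0 = 14, d_1 = (212 - 14^2)/1 = 16/1 = 16, a_1 = floor((14 + 14)/16) = 1.
  m_2 = 16*1 - 14 = 2, d_2 = (212 - 2^2)/16 = 208/16 = 13, a_2 = floor((14 + 2)/13) = 1.
  m_3 = 13*1 - 2 = 11, d_3 = (212 - 11^2)/13 = 91/13 = 7, a_3 = floor((14 + 11)/7) = 3.
  m_4 = 7*3 - 11 = 10, d_4 = (212 - 10^2)/7 = 112/7 = 16, a_4 = floor((14 + 10)/16) = 1.
  m_5 = 16*1 - 10 = 6, d_5 = (212 - 6^2)/16 = 176/16 = 11, a_5 = floor((14 + 6)/11) = 1.
  m_6 = 11*1 - 6 = 5, d_6 = (212 - 5^2)/11 = 187/11 = 17, a_6 = floor((14 + 5)/17) = 1.
  m_7 = 17*1 - 5 = 12, d_7 = (212 - 12^2)/17 = 68/17 = 4, a_7 = floor((14 + 12)/4) = 6.
  m_8 = 4*6 - 12 = 12, d_8 = (212 - 12^2)/4 = 68/4 = 17, a_8 = floor((14 + 12)/17) = 1.
  m_9 = 17*1 - 12 = 5, d_9 = (212 - 5^2)/17 = 187/17 = 11, a_9 = floor((14 + 5)/11) = 1.
  m_10 = 11*1 - 5 = 6, d_10 = (212 - 6^2)/11 = 176/11 = 16, a_10 = floor((14 + 6)/16) = 1.
  m_11 = 16*1 - 6 = 10, d_11 = (212 - 10^2)/16 = 112/16 = 7, a_11 = floor((14 + 10)/7) = 3.
  m_12 = 7*3 - 10 = 11, d_12 = (212 - 11^2)/7 = 91/7 = 13, a_12 = floor((14 + 11)/13) = 1.
  m_13 = 13*1 - 11 = 2, d_13 = (212 - 2^2)/13 = 208/13 = 16, a_13 = floor((14 + 2)/16) = 1.
  m_14 = 16*1 - 2 = 14, d_14 = (212 - 14^2)/16 = 16/16 = 1, a_14 = floor((14 + 14)/1) = 28.
  m_15 = 1*28 - 14 = 14, d_15 = (212 - 14^2)/1 = 16/1 = 16: (m_15, d_15) = (m_1, d_1) = (14, 16), so from here the quotients repeat a_1, ..., a_14; the period length is 14.
So sqrt(212) = [14; (1, 1, 3, 1, 1, 1, 6, 1, 1, 1, 3, 1, 1, 28)] with period length k = 14.
k is even, so the fundamental solution of x^2 - 212y^2 = 1 is (p_{k-1}, q_{k-1}) = (p_13, q_13); compute convergents through index 13.
Convergents (p_i = a_i*p_{i-1} + p_{i-2}, q_i = a_i*q_{i-1} + q_{i-2} with p_{-2}=0, p_{-1}=1, q_{-2}=1, q_{-1}=0):
  i=0: a_0=14, p_0 = 14*1 + 0 = 14, q_0 = 14*0 + 1 = 1.
  i=1: a_1=1, p_1 = 1*14 + 1 = 15, q_1 = 1*1 + 0 = 1.
  i=2: a_2=1, p_2 = 1*15 + 14 = 29, q_2 = 1*1 + 1 = 2.
  i=3: a_3=3, p_3 = 3*29 + 15 = 102, q_3 = 3*2 + 1 = 7.
  i=4: a_4=1, p_4 = 1*102 + 29 = 131, q_4 = 1*7 + 2 = 9.
  i=5: a_5=1, p_5 = 1*131 + 102 = 233, q_5 = 1*9 + 7 = 16.
  i=6: a_6=1, p_6 = 1*233 + 131 = 364, q_6 = 1*16 + 9 = 25.
  i=7: a_7=6, p_7 = 6*364 + 233 = 2417, q_7 = 6*25 + 16 = 166.
  i=8: a_8=1, p_8 = 1*2417 + 364 = 2781, q_8 = 1*166 + 25 = 191.
  i=9: a_9=1, p_9 = 1*2781 + 2417 = 5198, q_9 = 1*191 + 166 = 357.
  i=10: a_10=1, p_10 = 1*5198 + 2781 = 7979, q_10 = 1*357 + 191 = 548.
  i=11: a_11=3, p_11 = 3*7979 + 5198 = 29135, q_11 = 3*548 + 357 = 2001.
  i=12: a_12=1, p_12 = 1*29135 + 7979 = 37114, q_12 = 1*2001 + 548 = 2549.
  i=13: a_13=1, p_13 = 1*37114 + 29135 = 66249, q_13 = 1*2549 + 2001 = 4550.
Check: 66249^2 - 212*4550^2 = 4388930001 - 4388930000 = 1, so (x, y) = (66249, 4550) solves the equation, and by the theorem it is the least positive solution.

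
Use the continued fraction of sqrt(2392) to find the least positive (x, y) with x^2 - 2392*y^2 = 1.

First expand sqrt(2392) as a continued fraction. With x_i = (sqrt(2392) + m_i)/d_i and (m_0, d_0) = (0, 1): a_0 = floor(sqrt(2392)) = 48, since 48^2 = 2304 <= 2392 < 2401 = 49^2.
Iterate m_{i+1} = d_i*a_i - m_i, d_{i+1} = (2392 - m_{i+1}^2)/d_i, a_{i+1} = floor((a_0 + m_{i+1})/d_{i+1}):
  m_1 = 1*48 - 0 = 48, d_1 = (2392 - 48^2)/1 = 88/1 = 88, a_1 = floor((48 + 48)/88) = 1.
  m_2 = 88*1 - 48 = 40, d_2 = (2392 - 40^2)/88 = 792/88 = 9, a_2 = floor((48 + 40)/9) = 9.
  m_3 = 9*9 - 40 = 41, d_3 = (2392 - 41^2)/9 = 711/9 = 79, a_3 = floor((48 + 41)/79) = 1.
  m_4 = 79*1 - 41 = 38, d_4 = (2392 - 38^2)/79 = 948/79 = 12, a_4 = floor((48 + 38)/12) = 7.
  m_5 = 12*7 - 38 = 46, d_5 = (2392 - 46^2)/12 = 276/12 = 23, a_5 = floor((48 + 46)/23) = 4.
  m_6 = 23*4 - 46 = 46, d_6 = (2392 - 46^2)/23 = 276/23 = 12, a_6 = floor((48 + 46)/12) = 7.
  m_7 = 12*7 - 46 = 38, d_7 = (2392 - 38^2)/12 = 948/12 = 79, a_7 = floor((48 + 38)/79) = 1.
  m_8 = 79*1 - 38 = 41, d_8 = (2392 - 41^2)/79 = 711/79 = 9, a_8 = floor((48 + 41)/9) = 9.
  m_9 = 9*9 - 41 = 40, d_9 = (2392 - 40^2)/9 = 792/9 = 88, a_9 = floor((48 + 40)/88) = 1.
  m_10 = 88*1 - 40 = 48, d_10 = (2392 - 48^2)/88 = 88/88 = 1, a_10 = floor((48 + 48)/1) = 96.
  m_11 = 1*96 - 48 = 48, d_11 = (2392 - 48^2)/1 = 88/1 = 88: (m_11, d_11) = (m_1, d_1) = (48, 88), so from here the quotients repeat a_1, ..., a_10; the period length is 10.
So sqrt(2392) = [48; (1, 9, 1, 7, 4, 7, 1, 9, 1, 96)] with period length k = 10.
k is even, so the fundamental solution of x^2 - 2392y^2 = 1 is (p_{k-1}, q_{k-1}) = (p_9, q_9); compute convergents through index 9.
Convergents (p_i = a_i*p_{i-1} + p_{i-2}, q_i = a_i*q_{i-1} + q_{i-2} with p_{-2}=0, p_{-1}=1, q_{-2}=1, q_{-1}=0):
  i=0: a_0=48, p_0 = 48*1 + 0 = 48, q_0 = 48*0 + 1 = 1.
  i=1: a_1=1, p_1 = 1*48 + 1 = 49, q_1 = 1*1 + 0 = 1.
  i=2: a_2=9, p_2 = 9*49 + 48 = 489, q_2 = 9*1 + 1 = 10.
  i=3: a_3=1, p_3 = 1*489 + 49 = 538, q_3 = 1*10 + 1 = 11.
  i=4: a_4=7, p_4 = 7*538 + 489 = 4255, q_4 = 7*11 + 10 = 87.
  i=5: a_5=4, p_5 = 4*4255 + 538 = 17558, q_5 = 4*87 + 11 = 359.
  i=6: a_6=7, p_6 = 7*17558 + 4255 = 127161, q_6 = 7*359 + 87 = 2600.
  i=7: a_7=1, p_7 = 1*127161 + 17558 = 144719, q_7 = 1*2600 + 359 = 2959.
  i=8: a_8=9, p_8 = 9*144719 + 127161 = 1429632, q_8 = 9*2959 + 2600 = 29231.
  i=9: a_9=1, p_9 = 1*1429632 + 144719 = 1574351, q_9 = 1*29231 + 2959 = 32190.
Check: 1574351^2 - 2392*32190^2 = 2478581071201 - 2478581071200 = 1, so (x, y) = (1574351, 32190) solves the equation, and by the theorem it is the least positive solution.

(x, y) = (1574351, 32190)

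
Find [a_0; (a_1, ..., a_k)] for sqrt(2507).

Write x_i = (sqrt(2507) + m_i)/d_i with (m_0, d_0) = (0, 1). a_0 = floor(sqrt(2507)) = 50, since 50^2 = 2500 <= 2507 < 2601 = 51^2.
Iterate m_{i+1} = d_i*a_i - m_i, d_{i+1} = (2507 - m_{i+1}^2)/d_i, a_{i+1} = floor((a_0 + m_{i+1})/d_{i+1}):
  m_1 = 1*50 - 0 = 50, d_1 = (2507 - 50^2)/1 = 7/1 = 7, a_1 = floor((50 + 50)/7) = 14.
  m_2 = 7*14 - 50 = 48, d_2 = (2507 - 48^2)/7 = 203/7 = 29, a_2 = floor((50 + 48)/29) = 3.
  m_3 = 29*3 - 48 = 39, d_3 = (2507 - 39^2)/29 = 986/29 = 34, a_3 = floor((50 + 39)/34) = 2.
  m_4 = 34*2 - 39 = 29, d_4 = (2507 - 29^2)/34 = 1666/34 = 49, a_4 = floor((50 + 29)/49) = 1.
  m_5 = 49*1 - 29 = 20, d_5 = (2507 - 20^2)/49 = 2107/49 = 43, a_5 = floor((50 + 20)/43) = 1.
  m_6 = 43*1 - 20 = 23, d_6 = (2507 - 23^2)/43 = 1978/43 = 46, a_6 = floor((50 + 23)/46) = 1.
  m_7 = 46*1 - 23 = 23, d_7 = (2507 - 23^2)/46 = 1978/46 = 43, a_7 = floor((50 + 23)/43) = 1.
  m_8 = 43*1 - 23 = 20, d_8 = (2507 - 20^2)/43 = 2107/43 = 49, a_8 = floor((50 + 20)/49) = 1.
  m_9 = 49*1 - 20 = 29, d_9 = (2507 - 29^2)/49 = 1666/49 = 34, a_9 = floor((50 + 29)/34) = 2.
  m_10 = 34*2 - 29 = 39, d_10 = (2507 - 39^2)/34 = 986/34 = 29, a_10 = floor((50 + 39)/29) = 3.
  m_11 = 29*3 - 39 = 48, d_11 = (2507 - 48^2)/29 = 203/29 = 7, a_11 = floor((50 + 48)/7) = 14.
  m_12 = 7*14 - 48 = 50, d_12 = (2507 - 50^2)/7 = 7/7 = 1, a_12 = floor((50 + 50)/1) = 100.
  m_13 = 1*100 - 50 = 50, d_13 = (2507 - 50^2)/1 = 7/1 = 7: (m_13, d_13) = (m_1, d_1) = (50, 7), so from here the quotients repeat a_1, ..., a_12; the period length is 12.
Hence the expansion of sqrt(2507) is a_0 = 50 followed by the repeating block 14, 3, 2, 1, 1, 1, 1, 1, 2, 3, 14, 100 (period 12).

[50; (14, 3, 2, 1, 1, 1, 1, 1, 2, 3, 14, 100)]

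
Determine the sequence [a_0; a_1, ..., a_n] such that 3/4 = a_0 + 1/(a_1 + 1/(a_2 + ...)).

Run the Euclidean algorithm on 3 and 4; the successive quotients are the partial quotients a_0, a_1, ... (each step inverts the fractional part left over by the previous one):
  3 = 0*4 + 3, so a_0 = 0.
  4 = 1*3 + 1, so a_1 = 1.
  3 = 3*1 + 0, so a_2 = 3.
The remainder reaches 0 after 3 divisions, so the expansion has 3 partial quotients, read off in order.

[0; 1, 3]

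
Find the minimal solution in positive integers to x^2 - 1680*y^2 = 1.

First expand sqrt(1680) as a continued fraction. With x_i = (sqrt(1680) + m_i)/d_i and (m_0, d_0) = (0, 1): a_0 = floor(sqrt(1680)) = 40, since 40^2 = 1600 <= 1680 < 1681 = 41^2.
Iterate m_{i+1} = d_i*a_i - m_i, d_{i+1} = (1680 - m_{i+1}^2)/d_i, a_{i+1} = floor((a_0 + m_{i+1})/d_{i+1}):
  m_1 = 1*40 - 0 = 40, d_1 = (1680 - 40^2)/1 = 80/1 = 80, a_1 = floor((40 + 40)/80) = 1.
  m_2 = 80*1 - 40 = 40, d_2 = (1680 - 40^2)/80 = 80/80 = 1, a_2 = floor((40 + 40)/1) = 80.
  m_3 = 1*80 - 40 = 40, d_3 = (1680 - 40^2)/1 = 80/1 = 80: (m_3, d_3) = (m_1, d_1) = (40, 80), so from here the quotients repeat a_1, a_2; the period length is 2.
So sqrt(1680) = [40; (1, 80)] with period length k = 2.
k is even, so the fundamental solution of x^2 - 1680y^2 = 1 is (p_{k-1}, q_{k-1}) = (p_1, q_1); compute convergents through index 1.
Convergents (p_i = a_i*p_{i-1} + p_{i-2}, q_i = a_i*q_{i-1} + q_{i-2} with p_{-2}=0, p_{-1}=1, q_{-2}=1, q_{-1}=0):
  i=0: a_0=40, p_0 = 40*1 + 0 = 40, q_0 = 40*0 + 1 = 1.
  i=1: a_1=1, p_1 = 1*40 + 1 = 41, q_1 = 1*1 + 0 = 1.
Check: 41^2 - 1680*1^2 = 1681 - 1680 = 1, so (x, y) = (41, 1) solves the equation, and by the theorem it is the least positive solution.

(x, y) = (41, 1)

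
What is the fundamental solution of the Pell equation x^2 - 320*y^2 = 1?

(x, y) = (161, 9)

First expand sqrt(320) as a continued fraction. With x_i = (sqrt(320) + m_i)/d_i and (m_0, d_0) = (0, 1): a_0 = floor(sqrt(320)) = 17, since 17^2 = 289 <= 320 < 324 = 18^2.
Iterate m_{i+1} = d_i*a_i - m_i, d_{i+1} = (320 - m_{i+1}^2)/d_i, a_{i+1} = floor((a_0 + m_{i+1})/d_{i+1}):
  m_1 = 1*17 - 0 = 17, d_1 = (320 - 17^2)/1 = 31/1 = 31, a_1 = floor((17 + 17)/31) = 1.
  m_2 = 31*1 - 17 = 14, d_2 = (320 - 14^2)/31 = 124/31 = 4, a_2 = floor((17 + 14)/4) = 7.
  m_3 = 4*7 - 14 = 14, d_3 = (320 - 14^2)/4 = 124/4 = 31, a_3 = floor((17 + 14)/31) = 1.
  m_4 = 31*1 - 14 = 17, d_4 = (320 - 17^2)/31 = 31/31 = 1, a_4 = floor((17 + 17)/1) = 34.
  m_5 = 1*34 - 17 = 17, d_5 = (320 - 17^2)/1 = 31/1 = 31: (m_5, d_5) = (m_1, d_1) = (17, 31), so from here the quotients repeat a_1, ..., a_4; the period length is 4.
So sqrt(320) = [17; (1, 7, 1, 34)] with period length k = 4.
k is even, so the fundamental solution of x^2 - 320y^2 = 1 is (p_{k-1}, q_{k-1}) = (p_3, q_3); compute convergents through index 3.
Convergents (p_i = a_i*p_{i-1} + p_{i-2}, q_i = a_i*q_{i-1} + q_{i-2} with p_{-2}=0, p_{-1}=1, q_{-2}=1, q_{-1}=0):
  i=0: a_0=17, p_0 = 17*1 + 0 = 17, q_0 = 17*0 + 1 = 1.
  i=1: a_1=1, p_1 = 1*17 + 1 = 18, q_1 = 1*1 + 0 = 1.
  i=2: a_2=7, p_2 = 7*18 + 17 = 143, q_2 = 7*1 + 1 = 8.
  i=3: a_3=1, p_3 = 1*143 + 18 = 161, q_3 = 1*8 + 1 = 9.
Check: 161^2 - 320*9^2 = 25921 - 25920 = 1, so (x, y) = (161, 9) solves the equation, and by the theorem it is the least positive solution.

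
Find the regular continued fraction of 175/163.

[1; 13, 1, 1, 2, 2]

Run the Euclidean algorithm on 175 and 163; the successive quotients are the partial quotients a_0, a_1, ... (each step inverts the fractional part left over by the previous one):
  175 = 1*163 + 12, so a_0 = 1.
  163 = 13*12 + 7, so a_1 = 13.
  12 = 1*7 + 5, so a_2 = 1.
  7 = 1*5 + 2, so a_3 = 1.
  5 = 2*2 + 1, so a_4 = 2.
  2 = 2*1 + 0, so a_5 = 2.
The remainder reaches 0 after 6 divisions, so the expansion has 6 partial quotients, read off in order.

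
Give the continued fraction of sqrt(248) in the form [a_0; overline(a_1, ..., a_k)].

Write x_i = (sqrt(248) + m_i)/d_i with (m_0, d_0) = (0, 1). a_0 = floor(sqrt(248)) = 15, since 15^2 = 225 <= 248 < 256 = 16^2.
Iterate m_{i+1} = d_i*a_i - m_i, d_{i+1} = (248 - m_{i+1}^2)/d_i, a_{i+1} = floor((a_0 + m_{i+1})/d_{i+1}):
  m_1 = 1*15 - 0 = 15, d_1 = (248 - 15^2)/1 = 23/1 = 23, a_1 = floor((15 + 15)/23) = 1.
  m_2 = 23*1 - 15 = 8, d_2 = (248 - 8^2)/23 = 184/23 = 8, a_2 = floor((15 + 8)/8) = 2.
  m_3 = 8*2 - 8 = 8, d_3 = (248 - 8^2)/8 = 184/8 = 23, a_3 = floor((15 + 8)/23) = 1.
  m_4 = 23*1 - 8 = 15, d_4 = (248 - 15^2)/23 = 23/23 = 1, a_4 = floor((15 + 15)/1) = 30.
  m_5 = 1*30 - 15 = 15, d_5 = (248 - 15^2)/1 = 23/1 = 23: (m_5, d_5) = (m_1, d_1) = (15, 23), so from here the quotients repeat a_1, ..., a_4; the period length is 4.
Hence the expansion of sqrt(248) is a_0 = 15 followed by the repeating block 1, 2, 1, 30 (period 4).

[15; overline(1, 2, 1, 30)]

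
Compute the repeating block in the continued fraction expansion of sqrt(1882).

Write x_i = (sqrt(1882) + m_i)/d_i with (m_0, d_0) = (0, 1). a_0 = floor(sqrt(1882)) = 43, since 43^2 = 1849 <= 1882 < 1936 = 44^2.
Iterate m_{i+1} = d_i*a_i - m_i, d_{i+1} = (1882 - m_{i+1}^2)/d_i, a_{i+1} = floor((a_0 + m_{i+1})/d_{i+1}):
  m_1 = 1*43 - 0 = 43, d_1 = (1882 - 43^2)/1 = 33/1 = 33, a_1 = floor((43 + 43)/33) = 2.
  m_2 = 33*2 - 43 = 23, d_2 = (1882 - 23^2)/33 = 1353/33 = 41, a_2 = floor((43 + 23)/41) = 1.
  m_3 = 41*1 - 23 = 18, d_3 = (1882 - 18^2)/41 = 1558/41 = 38, a_3 = floor((43 + 18)/38) = 1.
  m_4 = 38*1 - 18 = 20, d_4 = (1882 - 20^2)/38 = 1482/38 = 39, a_4 = floor((43 + 20)/39) = 1.
  m_5 = 39*1 - 20 = 19, d_5 = (1882 - 19^2)/39 = 1521/39 = 39, a_5 = floor((43 + 19)/39) = 1.
  m_6 = 39*1 - 19 = 20, d_6 = (1882 - 20^2)/39 = 1482/39 = 38, a_6 = floor((43 + 20)/38) = 1.
  m_7 = 38*1 - 20 = 18, d_7 = (1882 - 18^2)/38 = 1558/38 = 41, a_7 = floor((43 + 18)/41) = 1.
  m_8 = 41*1 - 18 = 23, d_8 = (1882 - 23^2)/41 = 1353/41 = 33, a_8 = floor((43 + 23)/33) = 2.
  m_9 = 33*2 - 23 = 43, d_9 = (1882 - 43^2)/33 = 33/33 = 1, a_9 = floor((43 + 43)/1) = 86.
  m_10 = 1*86 - 43 = 43, d_10 = (1882 - 43^2)/1 = 33/1 = 33: (m_10, d_10) = (m_1, d_1) = (43, 33), so from here the quotients repeat a_1, ..., a_9; the period length is 9.
Hence the expansion of sqrt(1882) is a_0 = 43 followed by the repeating block 2, 1, 1, 1, 1, 1, 1, 2, 86 (period 9).

[43; (2, 1, 1, 1, 1, 1, 1, 2, 86)]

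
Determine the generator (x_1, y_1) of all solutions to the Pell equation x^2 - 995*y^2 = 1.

First expand sqrt(995) as a continued fraction. With x_i = (sqrt(995) + m_i)/d_i and (m_0, d_0) = (0, 1): a_0 = floor(sqrt(995)) = 31, since 31^2 = 961 <= 995 < 1024 = 32^2.
Iterate m_{i+1} = d_i*a_i - m_i, d_{i+1} = (995 - m_{i+1}^2)/d_i, a_{i+1} = floor((a_0 + m_{i+1})/d_{i+1}):
  m_1 = 1*31 - 0 = 31, d_1 = (995 - 31^2)/1 = 34/1 = 34, a_1 = floor((31 + 31)/34) = 1.
  m_2 = 34*1 - 31 = 3, d_2 = (995 - 3^2)/34 = 986/34 = 29, a_2 = floor((31 + 3)/29) = 1.
  m_3 = 29*1 - 3 = 26, d_3 = (995 - 26^2)/29 = 319/29 = 11, a_3 = floor((31 + 26)/11) = 5.
  m_4 = 11*5 - 26 = 29, d_4 = (995 - 29^2)/11 = 154/11 = 14, a_4 = floor((31 + 29)/14) = 4.
  m_5 = 14*4 - 29 = 27, d_5 = (995 - 27^2)/14 = 266/14 = 19, a_5 = floor((31 + 27)/19) = 3.
  m_6 = 19*3 - 27 = 30, d_6 = (995 - 30^2)/19 = 95/19 = 5, a_6 = floor((31 + 30)/5) = 12.
  m_7 = 5*12 - 30 = 30, d_7 = (995 - 30^2)/5 = 95/5 = 19, a_7 = floor((31 + 30)/19) = 3.
  m_8 = 19*3 - 30 = 27, d_8 = (995 - 27^2)/19 = 266/19 = 14, a_8 = floor((31 + 27)/14) = 4.
  m_9 = 14*4 - 27 = 29, d_9 = (995 - 29^2)/14 = 154/14 = 11, a_9 = floor((31 + 29)/11) = 5.
  m_10 = 11*5 - 29 = 26, d_10 = (995 - 26^2)/11 = 319/11 = 29, a_10 = floor((31 + 26)/29) = 1.
  m_11 = 29*1 - 26 = 3, d_11 = (995 - 3^2)/29 = 986/29 = 34, a_11 = floor((31 + 3)/34) = 1.
  m_12 = 34*1 - 3 = 31, d_12 = (995 - 31^2)/34 = 34/34 = 1, a_12 = floor((31 + 31)/1) = 62.
  m_13 = 1*62 - 31 = 31, d_13 = (995 - 31^2)/1 = 34/1 = 34: (m_13, d_13) = (m_1, d_1) = (31, 34), so from here the quotients repeat a_1, ..., a_12; the period length is 12.
So sqrt(995) = [31; (1, 1, 5, 4, 3, 12, 3, 4, 5, 1, 1, 62)] with period length k = 12.
k is even, so the fundamental solution of x^2 - 995y^2 = 1 is (p_{k-1}, q_{k-1}) = (p_11, q_11); compute convergents through index 11.
Convergents (p_i = a_i*p_{i-1} + p_{i-2}, q_i = a_i*q_{i-1} + q_{i-2} with p_{-2}=0, p_{-1}=1, q_{-2}=1, q_{-1}=0):
  i=0: a_0=31, p_0 = 31*1 + 0 = 31, q_0 = 31*0 + 1 = 1.
  i=1: a_1=1, p_1 = 1*31 + 1 = 32, q_1 = 1*1 + 0 = 1.
  i=2: a_2=1, p_2 = 1*32 + 31 = 63, q_2 = 1*1 + 1 = 2.
  i=3: a_3=5, p_3 = 5*63 + 32 = 347, q_3 = 5*2 + 1 = 11.
  i=4: a_4=4, p_4 = 4*347 + 63 = 1451, q_4 = 4*11 + 2 = 46.
  i=5: a_5=3, p_5 = 3*1451 + 347 = 4700, q_5 = 3*46 + 11 = 149.
  i=6: a_6=12, p_6 = 12*4700 + 1451 = 57851, q_6 = 12*149 + 46 = 1834.
  i=7: a_7=3, p_7 = 3*57851 + 4700 = 178253, q_7 = 3*1834 + 149 = 5651.
  i=8: a_8=4, p_8 = 4*178253 + 57851 = 770863, q_8 = 4*5651 + 1834 = 24438.
  i=9: a_9=5, p_9 = 5*770863 + 178253 = 4032568, q_9 = 5*24438 + 5651 = 127841.
  i=10: a_10=1, p_10 = 1*4032568 + 770863 = 4803431, q_10 = 1*127841 + 24438 = 152279.
  i=11: a_11=1, p_11 = 1*4803431 + 4032568 = 8835999, q_11 = 1*152279 + 127841 = 280120.
Check: 8835999^2 - 995*280120^2 = 78074878328001 - 78074878328000 = 1, so (x, y) = (8835999, 280120) solves the equation, and by the theorem it is the least positive solution.

(x, y) = (8835999, 280120)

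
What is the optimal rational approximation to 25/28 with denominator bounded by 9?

Expand x = 25/28 as a continued fraction with the Euclidean algorithm:
  25 = 0*28 + 25, so a_0 = 0.
  28 = 1*25 + 3, so a_1 = 1.
  25 = 8*3 + 1, so a_2 = 8.
  3 = 3*1 + 0, so a_3 = 3.
so x = [0; 1, 8, 3].
Convergents (p_i = a_i*p_{i-1} + p_{i-2}, q_i = a_i*q_{i-1} + q_{i-2} with p_{-2}=0, p_{-1}=1, q_{-2}=1, q_{-1}=0), until the denominator exceeds 9:
  i=0: a_0=0, p_0 = 0*1 + 0 = 0, q_0 = 0*0 + 1 = 1.
  i=1: a_1=1, p_1 = 1*0 + 1 = 1, q_1 = 1*1 + 0 = 1.
  i=2: a_2=8, p_2 = 8*1 + 0 = 8, q_2 = 8*1 + 1 = 9.
  i=3: a_3=3, p_3 = 3*8 + 1 = 25, q_3 = 3*9 + 1 = 28.
q_3 = 28 > 9, so the last convergent with denominator <= 9 is p_2/q_2 = 8/9.
The closest fraction with denominator <= 9 is either p_2/q_2 or the intermediate fraction (k*p_2 + p_1)/(k*q_2 + q_1) with the largest k >= 1 whose denominator stays <= 9; these approach x as k grows, and every other convergent or intermediate fraction in range is farther away.
Largest k: floor((9 - q_1)/q_2) = floor((9 - 1)/9) = 0.
Since k = 0, no intermediate fraction beyond p_2/q_2 has denominator <= 9, so the convergent 8/9 is the closest (its error is |25*9 - 8*28|/(28*9) = 1/252).

8/9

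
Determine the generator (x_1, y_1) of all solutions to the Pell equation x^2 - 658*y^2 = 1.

First expand sqrt(658) as a continued fraction. With x_i = (sqrt(658) + m_i)/d_i and (m_0, d_0) = (0, 1): a_0 = floor(sqrt(658)) = 25, since 25^2 = 625 <= 658 < 676 = 26^2.
Iterate m_{i+1} = d_i*a_i - m_i, d_{i+1} = (658 - m_{i+1}^2)/d_i, a_{i+1} = floor((a_0 + m_{i+1})/d_{i+1}):
  m_1 = 1*25 - 0 = 25, d_1 = (658 - 25^2)/1 = 33/1 = 33, a_1 = floor((25 + 25)/33) = 1.
  m_2 = 33*1 - 25 = 8, d_2 = (658 - 8^2)/33 = 594/33 = 18, a_2 = floor((25 + 8)/18) = 1.
  m_3 = 18*1 - 8 = 10, d_3 = (658 - 10^2)/18 = 558/18 = 31, a_3 = floor((25 + 10)/31) = 1.
  m_4 = 31*1 - 10 = 21, d_4 = (658 - 21^2)/31 = 217/31 = 7, a_4 = floor((25 + 21)/7) = 6.
  m_5 = 7*6 - 21 = 21, d_5 = (658 - 21^2)/7 = 217/7 = 31, a_5 = floor((25 + 21)/31) = 1.
  m_6 = 31*1 - 21 = 10, d_6 = (658 - 10^2)/31 = 558/31 = 18, a_6 = floor((25 + 10)/18) = 1.
  m_7 = 18*1 - 10 = 8, d_7 = (658 - 8^2)/18 = 594/18 = 33, a_7 = floor((25 + 8)/33) = 1.
  m_8 = 33*1 - 8 = 25, d_8 = (658 - 25^2)/33 = 33/33 = 1, a_8 = floor((25 + 25)/1) = 50.
  m_9 = 1*50 - 25 = 25, d_9 = (658 - 25^2)/1 = 33/1 = 33: (m_9, d_9) = (m_1, d_1) = (25, 33), so from here the quotients repeat a_1, ..., a_8; the period length is 8.
So sqrt(658) = [25; (1, 1, 1, 6, 1, 1, 1, 50)] with period length k = 8.
k is even, so the fundamental solution of x^2 - 658y^2 = 1 is (p_{k-1}, q_{k-1}) = (p_7, q_7); compute convergents through index 7.
Convergents (p_i = a_i*p_{i-1} + p_{i-2}, q_i = a_i*q_{i-1} + q_{i-2} with p_{-2}=0, p_{-1}=1, q_{-2}=1, q_{-1}=0):
  i=0: a_0=25, p_0 = 25*1 + 0 = 25, q_0 = 25*0 + 1 = 1.
  i=1: a_1=1, p_1 = 1*25 + 1 = 26, q_1 = 1*1 + 0 = 1.
  i=2: a_2=1, p_2 = 1*26 + 25 = 51, q_2 = 1*1 + 1 = 2.
  i=3: a_3=1, p_3 = 1*51 + 26 = 77, q_3 = 1*2 + 1 = 3.
  i=4: a_4=6, p_4 = 6*77 + 51 = 513, q_4 = 6*3 + 2 = 20.
  i=5: a_5=1, p_5 = 1*513 + 77 = 590, q_5 = 1*20 + 3 = 23.
  i=6: a_6=1, p_6 = 1*590 + 513 = 1103, q_6 = 1*23 + 20 = 43.
  i=7: a_7=1, p_7 = 1*1103 + 590 = 1693, q_7 = 1*43 + 23 = 66.
Check: 1693^2 - 658*66^2 = 2866249 - 2866248 = 1, so (x, y) = (1693, 66) solves the equation, and by the theorem it is the least positive solution.

(x, y) = (1693, 66)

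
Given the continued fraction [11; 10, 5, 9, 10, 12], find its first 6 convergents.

11/1, 111/10, 566/51, 5205/469, 52616/4741, 636597/57361

Using the convergent recurrence p_i = a_i*p_{i-1} + p_{i-2}, q_i = a_i*q_{i-1} + q_{i-2} with p_{-2}=0, p_{-1}=1, q_{-2}=1, q_{-1}=0:
  i=0: a_0=11, p_0 = 11*1 + 0 = 11, q_0 = 11*0 + 1 = 1.
  i=1: a_1=10, p_1 = 10*11 + 1 = 111, q_1 = 10*1 + 0 = 10.
  i=2: a_2=5, p_2 = 5*111 + 11 = 566, q_2 = 5*10 + 1 = 51.
  i=3: a_3=9, p_3 = 9*566 + 111 = 5205, q_3 = 9*51 + 10 = 469.
  i=4: a_4=10, p_4 = 10*5205 + 566 = 52616, q_4 = 10*469 + 51 = 4741.
  i=5: a_5=12, p_5 = 12*52616 + 5205 = 636597, q_5 = 12*4741 + 469 = 57361.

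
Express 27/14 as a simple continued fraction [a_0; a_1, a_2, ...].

[1; 1, 13]

Run the Euclidean algorithm on 27 and 14; the successive quotients are the partial quotients a_0, a_1, ... (each step inverts the fractional part left over by the previous one):
  27 = 1*14 + 13, so a_0 = 1.
  14 = 1*13 + 1, so a_1 = 1.
  13 = 13*1 + 0, so a_2 = 13.
The remainder reaches 0 after 3 divisions, so the expansion has 3 partial quotients, read off in order.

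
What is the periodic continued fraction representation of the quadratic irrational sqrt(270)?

[16; (2, 3, 6, 3, 2, 32)]

Write x_i = (sqrt(270) + m_i)/d_i with (m_0, d_0) = (0, 1). a_0 = floor(sqrt(270)) = 16, since 16^2 = 256 <= 270 < 289 = 17^2.
Iterate m_{i+1} = d_i*a_i - m_i, d_{i+1} = (270 - m_{i+1}^2)/d_i, a_{i+1} = floor((a_0 + m_{i+1})/d_{i+1}):
  m_1 = 1*16 - 0 = 16, d_1 = (270 - 16^2)/1 = 14/1 = 14, a_1 = floor((16 + 16)/14) = 2.
  m_2 = 14*2 - 16 = 12, d_2 = (270 - 12^2)/14 = 126/14 = 9, a_2 = floor((16 + 12)/9) = 3.
  m_3 = 9*3 - 12 = 15, d_3 = (270 - 15^2)/9 = 45/9 = 5, a_3 = floor((16 + 15)/5) = 6.
  m_4 = 5*6 - 15 = 15, d_4 = (270 - 15^2)/5 = 45/5 = 9, a_4 = floor((16 + 15)/9) = 3.
  m_5 = 9*3 - 15 = 12, d_5 = (270 - 12^2)/9 = 126/9 = 14, a_5 = floor((16 + 12)/14) = 2.
  m_6 = 14*2 - 12 = 16, d_6 = (270 - 16^2)/14 = 14/14 = 1, a_6 = floor((16 + 16)/1) = 32.
  m_7 = 1*32 - 16 = 16, d_7 = (270 - 16^2)/1 = 14/1 = 14: (m_7, d_7) = (m_1, d_1) = (16, 14), so from here the quotients repeat a_1, ..., a_6; the period length is 6.
Hence the expansion of sqrt(270) is a_0 = 16 followed by the repeating block 2, 3, 6, 3, 2, 32 (period 6).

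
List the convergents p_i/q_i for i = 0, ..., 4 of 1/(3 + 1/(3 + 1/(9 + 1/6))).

0/1, 1/3, 3/10, 28/93, 171/568

Using the convergent recurrence p_i = a_i*p_{i-1} + p_{i-2}, q_i = a_i*q_{i-1} + q_{i-2} with p_{-2}=0, p_{-1}=1, q_{-2}=1, q_{-1}=0:
  i=0: a_0=0, p_0 = 0*1 + 0 = 0, q_0 = 0*0 + 1 = 1.
  i=1: a_1=3, p_1 = 3*0 + 1 = 1, q_1 = 3*1 + 0 = 3.
  i=2: a_2=3, p_2 = 3*1 + 0 = 3, q_2 = 3*3 + 1 = 10.
  i=3: a_3=9, p_3 = 9*3 + 1 = 28, q_3 = 9*10 + 3 = 93.
  i=4: a_4=6, p_4 = 6*28 + 3 = 171, q_4 = 6*93 + 10 = 568.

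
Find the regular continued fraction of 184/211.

[0; 1, 6, 1, 4, 2, 2]

Run the Euclidean algorithm on 184 and 211; the successive quotients are the partial quotients a_0, a_1, ... (each step inverts the fractional part left over by the previous one):
  184 = 0*211 + 184, so a_0 = 0.
  211 = 1*184 + 27, so a_1 = 1.
  184 = 6*27 + 22, so a_2 = 6.
  27 = 1*22 + 5, so a_3 = 1.
  22 = 4*5 + 2, so a_4 = 4.
  5 = 2*2 + 1, so a_5 = 2.
  2 = 2*1 + 0, so a_6 = 2.
The remainder reaches 0 after 7 divisions, so the expansion has 7 partial quotients, read off in order.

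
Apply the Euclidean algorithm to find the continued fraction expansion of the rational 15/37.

[0; 2, 2, 7]

Run the Euclidean algorithm on 15 and 37; the successive quotients are the partial quotients a_0, a_1, ... (each step inverts the fractional part left over by the previous one):
  15 = 0*37 + 15, so a_0 = 0.
  37 = 2*15 + 7, so a_1 = 2.
  15 = 2*7 + 1, so a_2 = 2.
  7 = 7*1 + 0, so a_3 = 7.
The remainder reaches 0 after 4 divisions, so the expansion has 4 partial quotients, read off in order.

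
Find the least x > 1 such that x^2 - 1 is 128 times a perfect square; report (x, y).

First expand sqrt(128) as a continued fraction. With x_i = (sqrt(128) + m_i)/d_i and (m_0, d_0) = (0, 1): a_0 = floor(sqrt(128)) = 11, since 11^2 = 121 <= 128 < 144 = 12^2.
Iterate m_{i+1} = d_i*a_i - m_i, d_{i+1} = (128 - m_{i+1}^2)/d_i, a_{i+1} = floor((a_0 + m_{i+1})/d_{i+1}):
  m_1 = 1*11 - 0 = 11, d_1 = (128 - 11^2)/1 = 7/1 = 7, a_1 = floor((11 + 11)/7) = 3.
  m_2 = 7*3 - 11 = 10, d_2 = (128 - 10^2)/7 = 28/7 = 4, a_2 = floor((11 + 10)/4) = 5.
  m_3 = 4*5 - 10 = 10, d_3 = (128 - 10^2)/4 = 28/4 = 7, a_3 = floor((11 + 10)/7) = 3.
  m_4 = 7*3 - 10 = 11, d_4 = (128 - 11^2)/7 = 7/7 = 1, a_4 = floor((11 + 11)/1) = 22.
  m_5 = 1*22 - 11 = 11, d_5 = (128 - 11^2)/1 = 7/1 = 7: (m_5, d_5) = (m_1, d_1) = (11, 7), so from here the quotients repeat a_1, ..., a_4; the period length is 4.
So sqrt(128) = [11; (3, 5, 3, 22)] with period length k = 4.
k is even, so the fundamental solution of x^2 - 128y^2 = 1 is (p_{k-1}, q_{k-1}) = (p_3, q_3); compute convergents through index 3.
Convergents (p_i = a_i*p_{i-1} + p_{i-2}, q_i = a_i*q_{i-1} + q_{i-2} with p_{-2}=0, p_{-1}=1, q_{-2}=1, q_{-1}=0):
  i=0: a_0=11, p_0 = 11*1 + 0 = 11, q_0 = 11*0 + 1 = 1.
  i=1: a_1=3, p_1 = 3*11 + 1 = 34, q_1 = 3*1 + 0 = 3.
  i=2: a_2=5, p_2 = 5*34 + 11 = 181, q_2 = 5*3 + 1 = 16.
  i=3: a_3=3, p_3 = 3*181 + 34 = 577, q_3 = 3*16 + 3 = 51.
Check: 577^2 - 128*51^2 = 332929 - 332928 = 1, so (x, y) = (577, 51) solves the equation, and by the theorem it is the least positive solution.

(x, y) = (577, 51)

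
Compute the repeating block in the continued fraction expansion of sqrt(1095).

Write x_i = (sqrt(1095) + m_i)/d_i with (m_0, d_0) = (0, 1). a_0 = floor(sqrt(1095)) = 33, since 33^2 = 1089 <= 1095 < 1156 = 34^2.
Iterate m_{i+1} = d_i*a_i - m_i, d_{i+1} = (1095 - m_{i+1}^2)/d_i, a_{i+1} = floor((a_0 + m_{i+1})/d_{i+1}):
  m_1 = 1*33 - 0 = 33, d_1 = (1095 - 33^2)/1 = 6/1 = 6, a_1 = floor((33 + 33)/6) = 11.
  m_2 = 6*11 - 33 = 33, d_2 = (1095 - 33^2)/6 = 6/6 = 1, a_2 = floor((33 + 33)/1) = 66.
  m_3 = 1*66 - 33 = 33, d_3 = (1095 - 33^2)/1 = 6/1 = 6: (m_3, d_3) = (m_1, d_1) = (33, 6), so from here the quotients repeat a_1, a_2; the period length is 2.
Hence the expansion of sqrt(1095) is a_0 = 33 followed by the repeating block 11, 66 (period 2).

[33; (11, 66)]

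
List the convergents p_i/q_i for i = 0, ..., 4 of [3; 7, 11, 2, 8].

Using the convergent recurrence p_i = a_i*p_{i-1} + p_{i-2}, q_i = a_i*q_{i-1} + q_{i-2} with p_{-2}=0, p_{-1}=1, q_{-2}=1, q_{-1}=0:
  i=0: a_0=3, p_0 = 3*1 + 0 = 3, q_0 = 3*0 + 1 = 1.
  i=1: a_1=7, p_1 = 7*3 + 1 = 22, q_1 = 7*1 + 0 = 7.
  i=2: a_2=11, p_2 = 11*22 + 3 = 245, q_2 = 11*7 + 1 = 78.
  i=3: a_3=2, p_3 = 2*245 + 22 = 512, q_3 = 2*78 + 7 = 163.
  i=4: a_4=8, p_4 = 8*512 + 245 = 4341, q_4 = 8*163 + 78 = 1382.

3/1, 22/7, 245/78, 512/163, 4341/1382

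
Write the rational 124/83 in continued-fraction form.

Run the Euclidean algorithm on 124 and 83; the successive quotients are the partial quotients a_0, a_1, ... (each step inverts the fractional part left over by the previous one):
  124 = 1*83 + 41, so a_0 = 1.
  83 = 2*41 + 1, so a_1 = 2.
  41 = 41*1 + 0, so a_2 = 41.
The remainder reaches 0 after 3 divisions, so the expansion has 3 partial quotients, read off in order.

[1; 2, 41]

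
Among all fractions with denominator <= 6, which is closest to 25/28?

5/6

Expand x = 25/28 as a continued fraction with the Euclidean algorithm:
  25 = 0*28 + 25, so a_0 = 0.
  28 = 1*25 + 3, so a_1 = 1.
  25 = 8*3 + 1, so a_2 = 8.
  3 = 3*1 + 0, so a_3 = 3.
so x = [0; 1, 8, 3].
Convergents (p_i = a_i*p_{i-1} + p_{i-2}, q_i = a_i*q_{i-1} + q_{i-2} with p_{-2}=0, p_{-1}=1, q_{-2}=1, q_{-1}=0), until the denominator exceeds 6:
  i=0: a_0=0, p_0 = 0*1 + 0 = 0, q_0 = 0*0 + 1 = 1.
  i=1: a_1=1, p_1 = 1*0 + 1 = 1, q_1 = 1*1 + 0 = 1.
  i=2: a_2=8, p_2 = 8*1 + 0 = 8, q_2 = 8*1 + 1 = 9.
q_2 = 9 > 6, so the last convergent with denominator <= 6 is p_1/q_1 = 1/1.
The closest fraction with denominator <= 6 is either p_1/q_1 or the intermediate fraction (k*p_1 + p_0)/(k*q_1 + q_0) with the largest k >= 1 whose denominator stays <= 6; these approach x as k grows, and every other convergent or intermediate fraction in range is farther away.
Largest k: floor((6 - q_0)/q_1) = floor((6 - 1)/1) = 5.
That gives (5*1 + 0)/(5*1 + 1) = 5/6.
Compare the errors: |x - 1/1| = |25*1 - 1*28|/(28*1) = 3/28, and |x - 5/6| = |25*6 - 5*28|/(28*6) = 10/168.
Cross-multiplying, 10*28 = 280 < 504 = 3*168, so 10/168 is smaller: the intermediate fraction 5/6 is closer to x than 1/1.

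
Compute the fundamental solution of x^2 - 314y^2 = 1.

(x, y) = (392499, 22150)

First expand sqrt(314) as a continued fraction. With x_i = (sqrt(314) + m_i)/d_i and (m_0, d_0) = (0, 1): a_0 = floor(sqrt(314)) = 17, since 17^2 = 289 <= 314 < 324 = 18^2.
Iterate m_{i+1} = d_i*a_i - m_i, d_{i+1} = (314 - m_{i+1}^2)/d_i, a_{i+1} = floor((a_0 + m_{i+1})/d_{i+1}):
  m_1 = 1*17 - 0 = 17, d_1 = (314 - 17^2)/1 = 25/1 = 25, a_1 = floor((17 + 17)/25) = 1.
  m_2 = 25*1 - 17 = 8, d_2 = (314 - 8^2)/25 = 250/25 = 10, a_2 = floor((17 + 8)/10) = 2.
  m_3 = 10*2 - 8 = 12, d_3 = (314 - 12^2)/10 = 170/10 = 17, a_3 = floor((17 + 12)/17) = 1.
  m_4 = 17*1 - 12 = 5, d_4 = (314 - 5^2)/17 = 289/17 = 17, a_4 = floor((17 + 5)/17) = 1.
  m_5 = 17*1 - 5 = 12, d_5 = (314 - 12^2)/17 = 170/17 = 10, a_5 = floor((17 + 12)/10) = 2.
  m_6 = 10*2 - 12 = 8, d_6 = (314 - 8^2)/10 = 250/10 = 25, a_6 = floor((17 + 8)/25) = 1.
  m_7 = 25*1 - 8 = 17, d_7 = (314 - 17^2)/25 = 25/25 = 1, a_7 = floor((17 + 17)/1) = 34.
  m_8 = 1*34 - 17 = 17, d_8 = (314 - 17^2)/1 = 25/1 = 25: (m_8, d_8) = (m_1, d_1) = (17, 25), so from here the quotients repeat a_1, ..., a_7; the period length is 7.
So sqrt(314) = [17; (1, 2, 1, 1, 2, 1, 34)] with period length k = 7.
k is odd, so (p_{k-1}, q_{k-1}) only solves x^2 - 314y^2 = -1 and the fundamental solution of x^2 - 314y^2 = 1 is (p_{2k-1}, q_{2k-1}) = (p_13, q_13); compute convergents through index 13, running through the period twice.
Convergents (p_i = a_i*p_{i-1} + p_{i-2}, q_i = a_i*q_{i-1} + q_{i-2} with p_{-2}=0, p_{-1}=1, q_{-2}=1, q_{-1}=0):
  i=0: a_0=17, p_0 = 17*1 + 0 = 17, q_0 = 17*0 + 1 = 1.
  i=1: a_1=1, p_1 = 1*17 + 1 = 18, q_1 = 1*1 + 0 = 1.
  i=2: a_2=2, p_2 = 2*18 + 17 = 53, q_2 = 2*1 + 1 = 3.
  i=3: a_3=1, p_3 = 1*53 + 18 = 71, q_3 = 1*3 + 1 = 4.
  i=4: a_4=1, p_4 = 1*71 + 53 = 124, q_4 = 1*4 + 3 = 7.
  i=5: a_5=2, p_5 = 2*124 + 71 = 319, q_5 = 2*7 + 4 = 18.
  i=6: a_6=1, p_6 = 1*319 + 124 = 443, q_6 = 1*18 + 7 = 25.
  i=7: a_7=34, p_7 = 34*443 + 319 = 15381, q_7 = 34*25 + 18 = 868.
  i=8: a_8=1, p_8 = 1*15381 + 443 = 15824, q_8 = 1*868 + 25 = 893.
  i=9: a_9=2, p_9 = 2*15824 + 15381 = 47029, q_9 = 2*893 + 868 = 2654.
  i=10: a_10=1, p_10 = 1*47029 + 15824 = 62853, q_10 = 1*2654 + 893 = 3547.
  i=11: a_11=1, p_11 = 1*62853 + 47029 = 109882, q_11 = 1*3547 + 2654 = 6201.
  i=12: a_12=2, p_12 = 2*109882 + 62853 = 282617, q_12 = 2*6201 + 3547 = 15949.
  i=13: a_13=1, p_13 = 1*282617 + 109882 = 392499, q_13 = 1*15949 + 6201 = 22150.
Indeed p_6^2 - 314*q_6^2 = 196249 - 196250 = -1, not +1.
Check: 392499^2 - 314*22150^2 = 154055465001 - 154055465000 = 1, so (x, y) = (392499, 22150) solves the equation, and by the theorem it is the least positive solution.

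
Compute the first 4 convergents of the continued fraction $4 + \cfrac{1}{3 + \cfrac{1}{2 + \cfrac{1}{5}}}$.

4/1, 13/3, 30/7, 163/38

Using the convergent recurrence p_i = a_i*p_{i-1} + p_{i-2}, q_i = a_i*q_{i-1} + q_{i-2} with p_{-2}=0, p_{-1}=1, q_{-2}=1, q_{-1}=0:
  i=0: a_0=4, p_0 = 4*1 + 0 = 4, q_0 = 4*0 + 1 = 1.
  i=1: a_1=3, p_1 = 3*4 + 1 = 13, q_1 = 3*1 + 0 = 3.
  i=2: a_2=2, p_2 = 2*13 + 4 = 30, q_2 = 2*3 + 1 = 7.
  i=3: a_3=5, p_3 = 5*30 + 13 = 163, q_3 = 5*7 + 3 = 38.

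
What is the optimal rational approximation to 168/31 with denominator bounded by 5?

Expand x = 168/31 as a continued fraction with the Euclidean algorithm:
  168 = 5*31 + 13, so a_0 = 5.
  31 = 2*13 + 5, so a_1 = 2.
  13 = 2*5 + 3, so a_2 = 2.
  5 = 1*3 + 2, so a_3 = 1.
  3 = 1*2 + 1, so a_4 = 1.
  2 = 2*1 + 0, so a_5 = 2.
so x = [5; 2, 2, 1, 1, 2].
Convergents (p_i = a_i*p_{i-1} + p_{i-2}, q_i = a_i*q_{i-1} + q_{i-2} with p_{-2}=0, p_{-1}=1, q_{-2}=1, q_{-1}=0), until the denominator exceeds 5:
  i=0: a_0=5, p_0 = 5*1 + 0 = 5, q_0 = 5*0 + 1 = 1.
  i=1: a_1=2, p_1 = 2*5 + 1 = 11, q_1 = 2*1 + 0 = 2.
  i=2: a_2=2, p_2 = 2*11 + 5 = 27, q_2 = 2*2 + 1 = 5.
  i=3: a_3=1, p_3 = 1*27 + 11 = 38, q_3 = 1*5 + 2 = 7.
q_3 = 7 > 5, so the last convergent with denominator <= 5 is p_2/q_2 = 27/5.
The closest fraction with denominator <= 5 is either p_2/q_2 or the intermediate fraction (k*p_2 + p_1)/(k*q_2 + q_1) with the largest k >= 1 whose denominator stays <= 5; these approach x as k grows, and every other convergent or intermediate fraction in range is farther away.
Largest k: floor((5 - q_1)/q_2) = floor((5 - 2)/5) = 0.
Since k = 0, no intermediate fraction beyond p_2/q_2 has denominator <= 5, so the convergent 27/5 is the closest (its error is |168*5 - 27*31|/(31*5) = 3/155).

27/5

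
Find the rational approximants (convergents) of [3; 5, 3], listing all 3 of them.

3/1, 16/5, 51/16

Using the convergent recurrence p_i = a_i*p_{i-1} + p_{i-2}, q_i = a_i*q_{i-1} + q_{i-2} with p_{-2}=0, p_{-1}=1, q_{-2}=1, q_{-1}=0:
  i=0: a_0=3, p_0 = 3*1 + 0 = 3, q_0 = 3*0 + 1 = 1.
  i=1: a_1=5, p_1 = 5*3 + 1 = 16, q_1 = 5*1 + 0 = 5.
  i=2: a_2=3, p_2 = 3*16 + 3 = 51, q_2 = 3*5 + 1 = 16.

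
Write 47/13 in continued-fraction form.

Run the Euclidean algorithm on 47 and 13; the successive quotients are the partial quotients a_0, a_1, ... (each step inverts the fractional part left over by the previous one):
  47 = 3*13 + 8, so a_0 = 3.
  13 = 1*8 + 5, so a_1 = 1.
  8 = 1*5 + 3, so a_2 = 1.
  5 = 1*3 + 2, so a_3 = 1.
  3 = 1*2 + 1, so a_4 = 1.
  2 = 2*1 + 0, so a_5 = 2.
The remainder reaches 0 after 6 divisions, so the expansion has 6 partial quotients, read off in order.

[3; 1, 1, 1, 1, 2]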